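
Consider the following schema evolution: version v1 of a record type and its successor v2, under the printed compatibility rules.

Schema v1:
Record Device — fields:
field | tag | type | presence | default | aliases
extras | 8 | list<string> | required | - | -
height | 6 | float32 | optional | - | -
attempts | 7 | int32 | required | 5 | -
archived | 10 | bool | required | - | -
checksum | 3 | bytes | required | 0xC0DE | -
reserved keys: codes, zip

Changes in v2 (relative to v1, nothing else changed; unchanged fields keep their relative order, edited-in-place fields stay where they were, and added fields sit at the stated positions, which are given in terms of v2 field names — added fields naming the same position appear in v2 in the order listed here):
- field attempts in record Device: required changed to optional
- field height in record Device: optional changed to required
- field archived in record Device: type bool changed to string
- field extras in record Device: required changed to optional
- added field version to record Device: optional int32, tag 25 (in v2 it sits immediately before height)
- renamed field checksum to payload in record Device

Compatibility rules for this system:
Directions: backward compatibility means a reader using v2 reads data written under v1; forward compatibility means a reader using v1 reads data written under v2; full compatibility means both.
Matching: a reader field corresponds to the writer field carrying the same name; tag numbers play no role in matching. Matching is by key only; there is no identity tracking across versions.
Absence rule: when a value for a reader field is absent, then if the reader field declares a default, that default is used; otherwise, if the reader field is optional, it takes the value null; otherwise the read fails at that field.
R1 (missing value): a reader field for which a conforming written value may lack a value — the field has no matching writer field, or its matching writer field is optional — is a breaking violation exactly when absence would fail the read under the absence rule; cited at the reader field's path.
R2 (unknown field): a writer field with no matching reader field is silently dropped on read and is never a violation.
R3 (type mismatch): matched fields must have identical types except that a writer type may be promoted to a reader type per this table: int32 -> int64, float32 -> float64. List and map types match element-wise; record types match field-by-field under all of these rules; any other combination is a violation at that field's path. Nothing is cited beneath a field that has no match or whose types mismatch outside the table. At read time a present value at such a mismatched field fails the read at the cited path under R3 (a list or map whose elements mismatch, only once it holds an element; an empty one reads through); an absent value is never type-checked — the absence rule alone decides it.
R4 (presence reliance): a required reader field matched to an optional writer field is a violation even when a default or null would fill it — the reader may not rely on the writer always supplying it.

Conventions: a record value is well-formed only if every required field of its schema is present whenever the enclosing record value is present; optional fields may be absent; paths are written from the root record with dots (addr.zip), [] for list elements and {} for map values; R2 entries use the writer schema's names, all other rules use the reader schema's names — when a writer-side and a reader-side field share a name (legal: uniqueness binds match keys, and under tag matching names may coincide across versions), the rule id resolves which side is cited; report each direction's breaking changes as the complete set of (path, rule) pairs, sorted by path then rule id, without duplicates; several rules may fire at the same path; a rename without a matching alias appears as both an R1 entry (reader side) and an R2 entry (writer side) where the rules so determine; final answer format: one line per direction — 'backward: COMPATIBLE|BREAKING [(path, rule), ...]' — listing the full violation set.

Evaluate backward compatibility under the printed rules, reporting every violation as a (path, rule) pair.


the writer's type comes first in each Device pair
backward on Device — v2 reading data written by v1:
  extras: list<string> -> list<string>, writer required; from extras
  version: no writer match
  height: float32 -> float32, writer optional; from height
  attempts: int32 -> int32, writer required; from attempts
  archived: bool -> string, writer required; from archived
  payload: no writer match
  writer checksum: unknown to reader
  violation R3 at archived
  violation R1 at height
  violation R4 at height
  => backward: BREAKING (3)
diffs on Device not affecting the asked answer:
  field attempts in record Device: required changed to optional -> its effect on Device is confined to the forward direction, not asked
  field extras in record Device: required changed to optional -> its effect on Device is confined to the forward direction, not asked
  added field version to record Device: optional int32, tag 25 (in v2 it sits immediately before height) -> fires no rule on Device, leaving the asked answer as it is
  renamed field checksum to payload in record Device -> fires no rule on Device, leaving the asked answer as it is

backward: BREAKING [(archived, R3), (height, R1), (height, R4)]


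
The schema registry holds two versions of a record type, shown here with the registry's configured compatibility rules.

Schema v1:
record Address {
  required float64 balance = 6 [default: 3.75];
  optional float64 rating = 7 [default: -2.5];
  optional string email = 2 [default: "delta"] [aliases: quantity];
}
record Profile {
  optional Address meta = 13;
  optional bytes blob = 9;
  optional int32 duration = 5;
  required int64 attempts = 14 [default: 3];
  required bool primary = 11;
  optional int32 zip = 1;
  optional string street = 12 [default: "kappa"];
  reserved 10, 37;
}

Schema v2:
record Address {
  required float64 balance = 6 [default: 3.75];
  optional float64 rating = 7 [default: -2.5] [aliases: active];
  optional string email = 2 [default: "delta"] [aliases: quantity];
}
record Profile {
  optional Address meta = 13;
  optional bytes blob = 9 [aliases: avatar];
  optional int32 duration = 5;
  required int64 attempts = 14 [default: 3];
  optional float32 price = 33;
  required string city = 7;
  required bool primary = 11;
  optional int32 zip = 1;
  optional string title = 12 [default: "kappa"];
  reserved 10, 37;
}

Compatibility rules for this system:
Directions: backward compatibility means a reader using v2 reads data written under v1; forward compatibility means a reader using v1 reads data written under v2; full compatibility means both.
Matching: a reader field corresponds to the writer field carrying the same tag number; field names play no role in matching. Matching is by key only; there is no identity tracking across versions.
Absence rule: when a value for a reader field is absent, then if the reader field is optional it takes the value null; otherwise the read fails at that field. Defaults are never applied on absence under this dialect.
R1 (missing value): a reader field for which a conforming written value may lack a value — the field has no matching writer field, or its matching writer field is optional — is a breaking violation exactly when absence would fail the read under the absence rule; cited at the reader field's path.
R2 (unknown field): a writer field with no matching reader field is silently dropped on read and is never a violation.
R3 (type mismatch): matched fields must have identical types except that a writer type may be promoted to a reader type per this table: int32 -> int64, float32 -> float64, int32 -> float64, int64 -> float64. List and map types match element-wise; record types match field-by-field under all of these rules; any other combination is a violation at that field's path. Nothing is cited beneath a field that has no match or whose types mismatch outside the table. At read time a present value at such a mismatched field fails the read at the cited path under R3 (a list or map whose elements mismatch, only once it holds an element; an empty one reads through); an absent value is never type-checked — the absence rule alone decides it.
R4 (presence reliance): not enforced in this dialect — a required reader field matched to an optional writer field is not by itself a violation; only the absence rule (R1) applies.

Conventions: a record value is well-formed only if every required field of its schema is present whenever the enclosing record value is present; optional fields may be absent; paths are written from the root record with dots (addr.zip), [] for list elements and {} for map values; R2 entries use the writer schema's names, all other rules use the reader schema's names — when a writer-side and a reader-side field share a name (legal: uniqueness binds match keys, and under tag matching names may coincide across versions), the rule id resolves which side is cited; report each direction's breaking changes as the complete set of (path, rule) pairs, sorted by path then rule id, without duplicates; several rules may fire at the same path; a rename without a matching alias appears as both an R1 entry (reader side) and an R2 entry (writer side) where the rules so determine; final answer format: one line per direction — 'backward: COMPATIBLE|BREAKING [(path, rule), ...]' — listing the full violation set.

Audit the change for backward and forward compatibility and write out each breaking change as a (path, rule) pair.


backward: BREAKING [(city, R1)]; forward: COMPATIBLE []

in Profile below, arrows point writer -> reader
backward analysis of Profile with v2 as reader and v1 as writer:
  meta: Address -> Address, writer optional; from meta
  blob: bytes -> bytes, writer optional; from blob
  duration: int32 -> int32, writer optional; from duration
  attempts: int64 -> int64, writer required; from attempts
  price: no writer-side match
  city: no writer-side match
  primary: bool -> bool, writer required; from primary
  zip: int32 -> int32, writer optional; from zip
  title: string -> string, writer optional; from street
  meta.balance: float64 -> float64, writer required; from meta.balance
  meta.rating: float64 -> float64, writer optional; from meta.rating
  meta.email: string -> string, writer optional; from meta.email
  R1 fires at city
  => 1 violation(s): backward is BREAKING for Profile
forward analysis of Profile with v1 as reader and v2 as writer:
  meta: Address -> Address, writer optional; from meta
  blob: bytes -> bytes, writer optional; from blob
  duration: int32 -> int32, writer optional; from duration
  attempts: int64 -> int64, writer required; from attempts
  primary: bool -> bool, writer required; from primary
  zip: int32 -> int32, writer optional; from zip
  street: string -> string, writer optional; from title
  writer field price has no reader counterpart
  writer field city has no reader counterpart
  meta.balance: float64 -> float64, writer required; from meta.balance
  meta.rating: float64 -> float64, writer optional; from meta.rating
  meta.email: string -> string, writer optional; from meta.email
  => no violations; forward on Profile: COMPATIBLE


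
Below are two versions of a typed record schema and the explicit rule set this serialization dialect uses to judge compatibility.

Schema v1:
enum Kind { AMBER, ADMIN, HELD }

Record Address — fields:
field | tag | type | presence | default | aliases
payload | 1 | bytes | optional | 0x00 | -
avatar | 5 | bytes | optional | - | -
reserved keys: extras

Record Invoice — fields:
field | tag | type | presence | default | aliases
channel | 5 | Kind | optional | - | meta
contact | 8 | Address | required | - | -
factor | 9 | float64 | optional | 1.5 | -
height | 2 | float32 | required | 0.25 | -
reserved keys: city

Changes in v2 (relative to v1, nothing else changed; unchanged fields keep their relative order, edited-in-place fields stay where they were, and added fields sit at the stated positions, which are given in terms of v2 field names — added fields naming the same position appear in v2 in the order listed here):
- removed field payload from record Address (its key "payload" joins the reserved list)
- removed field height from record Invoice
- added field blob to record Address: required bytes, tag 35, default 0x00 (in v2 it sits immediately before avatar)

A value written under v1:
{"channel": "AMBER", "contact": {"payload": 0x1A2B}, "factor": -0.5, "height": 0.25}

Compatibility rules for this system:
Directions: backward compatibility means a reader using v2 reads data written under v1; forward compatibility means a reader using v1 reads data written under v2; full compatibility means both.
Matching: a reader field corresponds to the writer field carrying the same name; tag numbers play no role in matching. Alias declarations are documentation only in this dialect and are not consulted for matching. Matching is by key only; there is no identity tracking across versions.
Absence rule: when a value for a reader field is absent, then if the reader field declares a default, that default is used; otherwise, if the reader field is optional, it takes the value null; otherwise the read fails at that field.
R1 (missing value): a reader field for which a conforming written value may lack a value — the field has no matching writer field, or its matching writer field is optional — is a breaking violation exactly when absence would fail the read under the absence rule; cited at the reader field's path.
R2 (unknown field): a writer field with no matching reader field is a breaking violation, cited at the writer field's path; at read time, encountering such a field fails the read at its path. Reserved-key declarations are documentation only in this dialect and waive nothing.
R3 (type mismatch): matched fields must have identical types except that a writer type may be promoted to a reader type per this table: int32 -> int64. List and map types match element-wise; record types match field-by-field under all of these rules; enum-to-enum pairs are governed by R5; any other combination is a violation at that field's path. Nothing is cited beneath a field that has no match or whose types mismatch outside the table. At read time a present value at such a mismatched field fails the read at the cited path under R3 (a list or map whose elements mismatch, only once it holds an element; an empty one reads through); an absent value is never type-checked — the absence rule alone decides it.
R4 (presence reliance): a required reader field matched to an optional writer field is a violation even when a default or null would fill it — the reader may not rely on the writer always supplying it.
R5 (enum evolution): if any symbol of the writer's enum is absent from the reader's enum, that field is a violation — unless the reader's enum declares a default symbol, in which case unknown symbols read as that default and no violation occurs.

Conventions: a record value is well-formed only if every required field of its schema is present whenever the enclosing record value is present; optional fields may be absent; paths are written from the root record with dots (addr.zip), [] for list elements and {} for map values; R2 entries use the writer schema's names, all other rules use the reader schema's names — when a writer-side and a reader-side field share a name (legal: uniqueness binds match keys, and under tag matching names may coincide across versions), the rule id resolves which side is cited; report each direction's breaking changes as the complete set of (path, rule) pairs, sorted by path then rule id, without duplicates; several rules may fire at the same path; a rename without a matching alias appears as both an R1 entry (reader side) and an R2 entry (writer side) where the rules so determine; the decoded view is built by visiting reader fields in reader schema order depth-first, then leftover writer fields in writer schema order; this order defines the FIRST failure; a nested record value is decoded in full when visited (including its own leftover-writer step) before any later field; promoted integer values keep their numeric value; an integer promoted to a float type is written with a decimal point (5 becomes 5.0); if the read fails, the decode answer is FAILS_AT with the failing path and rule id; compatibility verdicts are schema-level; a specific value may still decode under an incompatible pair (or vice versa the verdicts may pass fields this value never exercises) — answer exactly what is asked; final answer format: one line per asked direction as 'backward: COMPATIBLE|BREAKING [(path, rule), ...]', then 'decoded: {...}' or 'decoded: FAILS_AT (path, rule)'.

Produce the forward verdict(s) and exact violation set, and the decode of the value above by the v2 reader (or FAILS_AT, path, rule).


in Invoice below, arrows point writer -> reader
forward on Invoice — v1 reading data written by v2:
  channel: Kind -> Kind, writer optional; from channel
  contact: Address -> Address, writer required; from contact
  factor: float64 -> float64, writer optional; from factor
  height has no writer counterpart
  contact.payload has no writer counterpart
  contact.avatar: bytes -> bytes, writer optional; from contact.avatar
  leftover writer field: contact.blob
  breaking: (contact.blob, R2)
  forward on Invoice therefore BREAKING (1)
decoding the Invoice value with the v2 reader:
  channel := "AMBER"
  contact.blob := 0x00 (missing; default applied)
  contact.avatar := null (missing; optional => null)
  read fails at contact.payload under R2 (unknown field)
  => FAILS_AT (contact.payload, R2)
remaining Invoice differences; none change what is asked:
  removed field height from record Invoice -> fires only in the backward direction of Invoice, which is not asked here

forward: BREAKING [(contact.blob, R2)]; decoded: FAILS_AT (contact.payload, R2)


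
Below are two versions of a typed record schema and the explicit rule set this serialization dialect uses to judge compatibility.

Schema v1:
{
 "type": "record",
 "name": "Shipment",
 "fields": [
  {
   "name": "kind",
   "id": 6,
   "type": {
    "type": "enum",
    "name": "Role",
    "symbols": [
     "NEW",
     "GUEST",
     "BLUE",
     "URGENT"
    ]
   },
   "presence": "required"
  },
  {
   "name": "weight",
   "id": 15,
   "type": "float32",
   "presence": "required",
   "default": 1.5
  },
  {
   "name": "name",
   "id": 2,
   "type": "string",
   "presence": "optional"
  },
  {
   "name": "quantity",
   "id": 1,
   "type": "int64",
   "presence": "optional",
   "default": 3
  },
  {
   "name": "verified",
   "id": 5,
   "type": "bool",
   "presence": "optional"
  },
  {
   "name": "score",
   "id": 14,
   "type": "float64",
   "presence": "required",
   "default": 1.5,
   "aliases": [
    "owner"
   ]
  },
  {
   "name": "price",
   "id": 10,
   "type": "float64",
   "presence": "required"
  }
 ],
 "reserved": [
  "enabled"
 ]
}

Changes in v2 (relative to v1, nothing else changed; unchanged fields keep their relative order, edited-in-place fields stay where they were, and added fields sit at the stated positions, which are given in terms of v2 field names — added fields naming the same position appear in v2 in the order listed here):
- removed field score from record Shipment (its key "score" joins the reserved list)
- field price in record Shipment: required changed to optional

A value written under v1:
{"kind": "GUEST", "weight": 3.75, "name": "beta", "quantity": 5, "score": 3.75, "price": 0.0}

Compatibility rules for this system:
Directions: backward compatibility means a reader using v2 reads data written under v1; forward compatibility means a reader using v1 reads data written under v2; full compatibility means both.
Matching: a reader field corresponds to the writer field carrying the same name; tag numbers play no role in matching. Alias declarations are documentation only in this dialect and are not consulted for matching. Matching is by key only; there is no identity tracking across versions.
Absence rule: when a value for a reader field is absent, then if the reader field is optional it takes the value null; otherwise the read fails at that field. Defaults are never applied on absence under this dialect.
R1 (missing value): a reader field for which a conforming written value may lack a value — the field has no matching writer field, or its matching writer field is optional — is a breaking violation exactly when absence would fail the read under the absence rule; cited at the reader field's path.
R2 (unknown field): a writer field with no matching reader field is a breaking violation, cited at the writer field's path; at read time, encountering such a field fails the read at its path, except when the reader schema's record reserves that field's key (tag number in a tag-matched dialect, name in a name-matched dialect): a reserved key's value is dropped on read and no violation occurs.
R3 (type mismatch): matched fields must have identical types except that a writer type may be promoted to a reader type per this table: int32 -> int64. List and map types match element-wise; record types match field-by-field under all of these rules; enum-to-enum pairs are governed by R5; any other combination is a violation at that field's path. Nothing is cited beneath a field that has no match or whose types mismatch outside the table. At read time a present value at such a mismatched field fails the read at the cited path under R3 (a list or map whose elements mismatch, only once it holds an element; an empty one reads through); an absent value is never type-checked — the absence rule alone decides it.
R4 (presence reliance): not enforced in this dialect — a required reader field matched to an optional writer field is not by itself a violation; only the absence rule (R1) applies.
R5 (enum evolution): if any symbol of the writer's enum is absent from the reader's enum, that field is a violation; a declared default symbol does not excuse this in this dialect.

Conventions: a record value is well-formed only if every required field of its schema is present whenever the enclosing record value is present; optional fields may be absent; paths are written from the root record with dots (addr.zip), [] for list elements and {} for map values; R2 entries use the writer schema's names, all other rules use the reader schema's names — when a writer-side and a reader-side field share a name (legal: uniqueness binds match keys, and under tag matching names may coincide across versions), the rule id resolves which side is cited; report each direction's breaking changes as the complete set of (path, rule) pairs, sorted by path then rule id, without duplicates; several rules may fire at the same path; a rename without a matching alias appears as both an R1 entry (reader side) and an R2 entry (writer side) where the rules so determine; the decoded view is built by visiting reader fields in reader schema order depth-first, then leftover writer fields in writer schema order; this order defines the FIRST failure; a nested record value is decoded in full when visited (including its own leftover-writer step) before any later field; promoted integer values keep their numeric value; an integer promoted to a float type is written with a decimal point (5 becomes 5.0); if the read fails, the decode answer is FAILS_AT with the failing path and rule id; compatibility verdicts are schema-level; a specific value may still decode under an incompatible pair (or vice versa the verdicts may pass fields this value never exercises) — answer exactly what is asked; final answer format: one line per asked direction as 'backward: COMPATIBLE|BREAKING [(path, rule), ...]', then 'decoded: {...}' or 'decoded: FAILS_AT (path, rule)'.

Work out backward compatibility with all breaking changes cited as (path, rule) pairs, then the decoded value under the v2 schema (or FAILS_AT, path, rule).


in Shipment below, arrows point writer -> reader
backward on Shipment — v2 reading data written by v1:
  kind: paired with writer kind (Role -> Role; writer required)
  weight: paired with writer weight (float32 -> float32; writer required)
  name: paired with writer name (string -> string; writer optional)
  quantity: paired with writer quantity (int64 -> int64; writer optional)
  verified: paired with writer verified (bool -> bool; writer optional)
  price: paired with writer price (float64 -> float64; writer required)
  leftover writer field: score
  => backward verdict for Shipment: COMPATIBLE, no violations
decode (reader v2):
  kind := "GUEST"
  weight := 3.75
  name := "beta"
  quantity := 5
  verified := null (not supplied -> null)
  price := 0.0
  writer score: reserved -> dropped
  => decoded: {"kind": "GUEST", "weight": 3.75, "name": "beta", "quantity": 5, "verified": null, "price": 0.0}
remaining Shipment differences; none change what is asked:
  field price in record Shipment: required changed to optional -> matters only for Shipment's forward compatibility — outside the asked direction

backward: COMPATIBLE []; decoded: {"kind": "GUEST", "weight": 3.75, "name": "beta", "quantity": 5, "verified": null, "price": 0.0}


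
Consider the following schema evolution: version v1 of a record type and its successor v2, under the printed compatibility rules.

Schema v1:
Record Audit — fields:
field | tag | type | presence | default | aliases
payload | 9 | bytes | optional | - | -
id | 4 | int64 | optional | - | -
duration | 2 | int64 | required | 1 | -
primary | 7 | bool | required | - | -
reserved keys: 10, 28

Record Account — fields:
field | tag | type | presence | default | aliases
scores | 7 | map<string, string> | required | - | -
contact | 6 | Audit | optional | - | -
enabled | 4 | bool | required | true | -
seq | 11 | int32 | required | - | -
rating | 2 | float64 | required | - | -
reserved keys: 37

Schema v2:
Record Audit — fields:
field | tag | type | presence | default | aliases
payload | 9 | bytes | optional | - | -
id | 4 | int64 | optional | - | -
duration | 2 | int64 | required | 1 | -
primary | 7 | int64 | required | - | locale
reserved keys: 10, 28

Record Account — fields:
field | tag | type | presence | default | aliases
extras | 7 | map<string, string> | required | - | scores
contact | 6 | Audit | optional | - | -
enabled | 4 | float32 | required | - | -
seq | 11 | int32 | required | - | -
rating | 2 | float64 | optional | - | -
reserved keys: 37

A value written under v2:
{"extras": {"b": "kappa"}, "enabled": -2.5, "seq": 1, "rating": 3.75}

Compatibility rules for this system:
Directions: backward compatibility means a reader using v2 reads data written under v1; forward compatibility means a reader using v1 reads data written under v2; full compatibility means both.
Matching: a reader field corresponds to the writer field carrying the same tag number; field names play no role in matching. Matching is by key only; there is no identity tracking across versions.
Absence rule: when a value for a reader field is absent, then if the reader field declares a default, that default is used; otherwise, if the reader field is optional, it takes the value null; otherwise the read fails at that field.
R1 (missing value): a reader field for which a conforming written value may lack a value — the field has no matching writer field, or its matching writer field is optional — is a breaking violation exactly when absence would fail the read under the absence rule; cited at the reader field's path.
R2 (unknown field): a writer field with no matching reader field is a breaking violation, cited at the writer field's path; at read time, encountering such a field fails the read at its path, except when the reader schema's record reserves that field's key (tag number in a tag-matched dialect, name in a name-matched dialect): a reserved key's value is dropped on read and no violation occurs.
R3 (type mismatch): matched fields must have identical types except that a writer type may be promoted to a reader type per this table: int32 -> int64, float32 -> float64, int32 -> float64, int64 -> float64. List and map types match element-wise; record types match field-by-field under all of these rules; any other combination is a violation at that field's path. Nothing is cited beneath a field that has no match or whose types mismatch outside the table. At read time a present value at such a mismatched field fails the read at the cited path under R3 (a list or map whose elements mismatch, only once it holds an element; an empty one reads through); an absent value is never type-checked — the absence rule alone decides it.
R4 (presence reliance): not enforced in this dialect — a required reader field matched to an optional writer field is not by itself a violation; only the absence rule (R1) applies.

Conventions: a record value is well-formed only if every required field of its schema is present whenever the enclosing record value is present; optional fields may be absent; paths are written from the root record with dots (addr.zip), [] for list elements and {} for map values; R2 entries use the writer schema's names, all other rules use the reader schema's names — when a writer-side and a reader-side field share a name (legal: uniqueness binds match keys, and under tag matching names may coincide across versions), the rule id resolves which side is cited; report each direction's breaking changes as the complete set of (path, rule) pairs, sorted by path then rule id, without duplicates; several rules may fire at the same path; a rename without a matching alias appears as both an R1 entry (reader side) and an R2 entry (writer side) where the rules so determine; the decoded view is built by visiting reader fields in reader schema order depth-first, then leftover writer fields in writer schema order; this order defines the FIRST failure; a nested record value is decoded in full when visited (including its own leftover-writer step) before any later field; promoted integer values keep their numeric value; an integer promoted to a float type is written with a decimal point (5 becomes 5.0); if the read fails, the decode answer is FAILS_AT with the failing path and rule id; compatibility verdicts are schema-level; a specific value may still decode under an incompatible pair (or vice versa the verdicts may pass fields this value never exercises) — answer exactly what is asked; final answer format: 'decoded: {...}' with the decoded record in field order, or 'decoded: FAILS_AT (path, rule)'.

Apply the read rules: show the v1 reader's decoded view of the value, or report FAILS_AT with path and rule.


decoded: FAILS_AT (enabled, R3)

arrows below run writer -> reader for Account
decoding the Account value with the v1 reader:
  scores := {"b": "kappa"} (from writer extras)
  contact := null (absent, optional -> null)
  read fails at enabled under R3
  => FAILS_AT (enabled, R3)
the rest of the Account diff is inert for this question:
  renamed field scores to extras in record Account (alias scores declared on the renamed field) -> triggers nothing under the printed rules; the Account answer is the same either way
  field primary in record Audit: type bool changed to int64 -> schema-level compatibility only; this Account value's decode is unchanged
  field rating in record Account: required changed to optional -> schema-level compatibility only; this Account value's decode is unchanged


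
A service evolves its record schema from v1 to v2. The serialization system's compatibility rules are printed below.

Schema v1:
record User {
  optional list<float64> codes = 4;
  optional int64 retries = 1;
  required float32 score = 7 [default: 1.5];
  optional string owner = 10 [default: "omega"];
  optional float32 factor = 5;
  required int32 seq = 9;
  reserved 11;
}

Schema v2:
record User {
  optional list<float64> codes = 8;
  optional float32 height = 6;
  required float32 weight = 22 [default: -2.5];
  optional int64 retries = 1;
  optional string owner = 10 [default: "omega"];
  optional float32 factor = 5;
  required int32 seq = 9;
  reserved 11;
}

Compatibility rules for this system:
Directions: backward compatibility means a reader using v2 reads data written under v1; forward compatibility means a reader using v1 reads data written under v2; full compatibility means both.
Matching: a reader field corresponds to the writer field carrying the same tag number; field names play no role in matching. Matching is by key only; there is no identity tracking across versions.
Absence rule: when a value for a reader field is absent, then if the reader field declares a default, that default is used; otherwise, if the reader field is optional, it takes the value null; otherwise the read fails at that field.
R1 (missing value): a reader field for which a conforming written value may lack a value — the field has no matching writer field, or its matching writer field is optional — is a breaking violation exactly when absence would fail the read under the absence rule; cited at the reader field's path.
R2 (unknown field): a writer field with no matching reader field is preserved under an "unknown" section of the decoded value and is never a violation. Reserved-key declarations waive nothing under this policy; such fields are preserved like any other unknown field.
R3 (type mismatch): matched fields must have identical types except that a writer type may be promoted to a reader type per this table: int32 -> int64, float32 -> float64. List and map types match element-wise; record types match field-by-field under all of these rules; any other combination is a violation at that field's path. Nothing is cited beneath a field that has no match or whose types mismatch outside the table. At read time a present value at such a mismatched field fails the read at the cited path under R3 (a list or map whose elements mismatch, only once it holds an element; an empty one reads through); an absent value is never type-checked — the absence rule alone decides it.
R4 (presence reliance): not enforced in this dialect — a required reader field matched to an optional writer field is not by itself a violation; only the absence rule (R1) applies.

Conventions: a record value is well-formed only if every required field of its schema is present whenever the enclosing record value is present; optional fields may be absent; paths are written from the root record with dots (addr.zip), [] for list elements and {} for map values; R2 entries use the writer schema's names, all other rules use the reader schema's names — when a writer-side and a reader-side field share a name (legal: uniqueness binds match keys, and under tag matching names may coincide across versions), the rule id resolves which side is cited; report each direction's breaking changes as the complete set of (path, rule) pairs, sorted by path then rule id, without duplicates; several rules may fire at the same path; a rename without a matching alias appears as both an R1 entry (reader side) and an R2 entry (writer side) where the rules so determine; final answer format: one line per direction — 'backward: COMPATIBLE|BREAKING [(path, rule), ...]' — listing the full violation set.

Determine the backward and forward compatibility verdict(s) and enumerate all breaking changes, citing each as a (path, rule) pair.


in User below, arrows point writer -> reader
backward analysis of User with v2 as reader and v1 as writer:
  no writer field matches reader codes
  no writer field matches reader height
  no writer field matches reader weight
  retries: int64 -> int64, writer optional; from retries
  owner: string -> string, writer optional; from owner
  factor: float32 -> float32, writer optional; from factor
  seq: int32 -> int32, writer required; from seq
  writer field codes has no reader counterpart
  writer field score has no reader counterpart
  => backward verdict for User: COMPATIBLE, no violations
forward analysis of User with v1 as reader and v2 as writer:
  no writer field matches reader codes
  retries: int64 -> int64, writer optional; from retries
  no writer field matches reader score
  owner: string -> string, writer optional; from owner
  factor: float32 -> float32, writer optional; from factor
  seq: int32 -> int32, writer required; from seq
  writer field codes has no reader counterpart
  writer field height has no reader counterpart
  writer field weight has no reader counterpart
  => forward verdict for User: COMPATIBLE, no violations

backward: COMPATIBLE []; forward: COMPATIBLE []


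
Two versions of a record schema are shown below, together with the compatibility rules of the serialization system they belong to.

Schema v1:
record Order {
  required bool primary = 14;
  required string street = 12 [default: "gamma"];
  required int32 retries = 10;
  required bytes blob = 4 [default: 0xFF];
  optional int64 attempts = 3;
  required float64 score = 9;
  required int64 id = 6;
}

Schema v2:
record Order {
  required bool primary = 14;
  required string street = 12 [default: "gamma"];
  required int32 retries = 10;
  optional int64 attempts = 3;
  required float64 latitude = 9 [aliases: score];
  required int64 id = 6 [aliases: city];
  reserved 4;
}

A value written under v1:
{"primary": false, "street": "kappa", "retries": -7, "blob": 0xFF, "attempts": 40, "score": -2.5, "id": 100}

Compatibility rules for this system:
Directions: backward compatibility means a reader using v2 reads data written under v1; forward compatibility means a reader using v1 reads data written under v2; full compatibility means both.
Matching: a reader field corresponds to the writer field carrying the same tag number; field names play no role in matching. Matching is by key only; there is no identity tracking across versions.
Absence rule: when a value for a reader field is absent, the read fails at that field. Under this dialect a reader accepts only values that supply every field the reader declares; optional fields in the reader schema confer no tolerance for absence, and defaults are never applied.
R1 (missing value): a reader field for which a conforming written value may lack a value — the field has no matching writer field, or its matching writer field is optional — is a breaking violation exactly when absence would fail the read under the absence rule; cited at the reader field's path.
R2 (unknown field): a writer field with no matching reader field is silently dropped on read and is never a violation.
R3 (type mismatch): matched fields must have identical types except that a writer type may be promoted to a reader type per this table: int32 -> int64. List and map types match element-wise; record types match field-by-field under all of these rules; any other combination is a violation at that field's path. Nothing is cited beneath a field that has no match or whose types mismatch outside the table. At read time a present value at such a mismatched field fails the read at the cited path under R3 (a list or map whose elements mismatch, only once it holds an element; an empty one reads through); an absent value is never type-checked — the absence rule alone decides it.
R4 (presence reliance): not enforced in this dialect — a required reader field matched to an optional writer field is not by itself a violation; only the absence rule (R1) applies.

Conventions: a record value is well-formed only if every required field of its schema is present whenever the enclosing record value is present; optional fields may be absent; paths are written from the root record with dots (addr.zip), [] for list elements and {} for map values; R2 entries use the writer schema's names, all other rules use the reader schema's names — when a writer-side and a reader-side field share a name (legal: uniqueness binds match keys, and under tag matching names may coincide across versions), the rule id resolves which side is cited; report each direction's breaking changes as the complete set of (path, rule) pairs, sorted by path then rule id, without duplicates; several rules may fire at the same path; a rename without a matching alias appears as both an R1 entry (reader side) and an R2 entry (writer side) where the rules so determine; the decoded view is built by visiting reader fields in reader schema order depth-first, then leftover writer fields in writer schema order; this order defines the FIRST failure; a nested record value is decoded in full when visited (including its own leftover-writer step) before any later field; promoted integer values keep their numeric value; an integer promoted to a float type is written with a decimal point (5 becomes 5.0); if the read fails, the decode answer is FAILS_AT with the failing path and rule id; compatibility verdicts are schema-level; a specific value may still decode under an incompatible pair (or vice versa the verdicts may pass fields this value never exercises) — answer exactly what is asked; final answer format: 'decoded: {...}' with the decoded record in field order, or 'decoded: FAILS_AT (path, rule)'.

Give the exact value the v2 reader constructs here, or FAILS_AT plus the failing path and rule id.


each type pair in Order: writer, then reader
decode walk for Order under reader schema v2:
  primary := false
  street := "kappa"
  retries := -7
  attempts := 40
  latitude := -2.5 (from writer score)
  id := 100
  writer blob: unmatched, discarded
  => decoded: {"primary": false, "street": "kappa", "retries": -7, "attempts": 40, "latitude": -2.5, "id": 100}

decoded: {"primary": false, "street": "kappa", "retries": -7, "attempts": 40, "latitude": -2.5, "id": 100}
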